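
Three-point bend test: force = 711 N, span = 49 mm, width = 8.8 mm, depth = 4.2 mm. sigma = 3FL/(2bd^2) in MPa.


sigma = 3*711*49/(2*8.8*4.2^2) = 336.6 MPa

336.6


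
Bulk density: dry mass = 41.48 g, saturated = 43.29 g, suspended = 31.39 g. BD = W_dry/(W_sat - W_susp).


BD = 41.48 / (43.29 - 31.39) = 41.48 / 11.9 = 3.486 g/cm^3

3.486


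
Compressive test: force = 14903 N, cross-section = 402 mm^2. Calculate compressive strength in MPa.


CS = 14903 / 402 = 37.1 MPa

37.1


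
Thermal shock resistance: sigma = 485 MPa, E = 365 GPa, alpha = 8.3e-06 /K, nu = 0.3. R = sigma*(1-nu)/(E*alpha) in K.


R = 485*(1-0.3)/(365*1000*8.3e-06) = 112 K

112


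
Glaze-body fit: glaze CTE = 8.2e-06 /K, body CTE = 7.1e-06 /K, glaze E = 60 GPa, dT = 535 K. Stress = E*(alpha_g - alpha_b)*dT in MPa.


Stress = 60*1000*(8.2e-06 - 7.1e-06)*535 = 35.3 MPa

35.3


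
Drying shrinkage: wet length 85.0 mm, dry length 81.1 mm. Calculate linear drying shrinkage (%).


DS = (85.0 - 81.1) / 85.0 * 100 = 4.59%

4.59


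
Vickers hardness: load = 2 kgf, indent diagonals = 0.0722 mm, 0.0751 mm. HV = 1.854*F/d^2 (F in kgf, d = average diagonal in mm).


d_avg = (0.0722+0.0751)/2 = 0.07365 mm
HV = 1.854*2/0.07365^2 = 684

684


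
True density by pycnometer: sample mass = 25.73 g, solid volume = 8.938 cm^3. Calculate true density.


TD = 25.73 / 8.938 = 2.879 g/cm^3

2.879


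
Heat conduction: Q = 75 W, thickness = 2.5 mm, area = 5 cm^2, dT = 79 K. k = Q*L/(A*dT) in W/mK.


k = 75*2.5/1000/(5/10000*79) = 4.75 W/mK

4.75


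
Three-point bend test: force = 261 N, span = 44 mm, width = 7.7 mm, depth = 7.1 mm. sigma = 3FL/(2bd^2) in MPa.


sigma = 3*261*44/(2*7.7*7.1^2) = 44.4 MPa

44.4


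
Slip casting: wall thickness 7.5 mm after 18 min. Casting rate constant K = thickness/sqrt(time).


K = 7.5 / sqrt(18) = 7.5 / 4.2426 = 1.768 mm/min^0.5

1.768


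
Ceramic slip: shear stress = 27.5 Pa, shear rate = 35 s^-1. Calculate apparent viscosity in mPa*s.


eta = tau/gamma * 1000 = 27.5/35 * 1000 = 785.7 mPa*s

785.7


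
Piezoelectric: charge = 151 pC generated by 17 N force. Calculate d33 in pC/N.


d33 = 151 / 17 = 8.9 pC/N

8.9


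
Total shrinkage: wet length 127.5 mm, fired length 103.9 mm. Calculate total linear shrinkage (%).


TS = (127.5 - 103.9) / 127.5 * 100 = 18.51%

18.51


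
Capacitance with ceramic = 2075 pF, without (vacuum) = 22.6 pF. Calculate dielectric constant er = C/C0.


er = 2075 / 22.6 = 91.81

91.81


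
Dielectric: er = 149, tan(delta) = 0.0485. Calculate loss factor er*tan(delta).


Loss = 149 * 0.0485 = 7.227

7.227


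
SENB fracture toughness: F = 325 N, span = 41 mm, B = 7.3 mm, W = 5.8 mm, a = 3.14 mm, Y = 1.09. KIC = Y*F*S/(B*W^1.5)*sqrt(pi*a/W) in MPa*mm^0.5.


KIC = 1.09*325*41/(7.3*5.8^1.5)*sqrt(pi*3.14/5.8) = 185.76

185.76


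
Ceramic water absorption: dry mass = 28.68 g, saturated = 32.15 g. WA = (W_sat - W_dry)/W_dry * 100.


WA = (32.15 - 28.68) / 28.68 * 100 = 12.1%

12.1


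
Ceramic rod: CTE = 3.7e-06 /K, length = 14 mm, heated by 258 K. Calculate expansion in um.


dL = 3.7e-06 * 14 * 258 * 1000 = 13.364 um

13.364


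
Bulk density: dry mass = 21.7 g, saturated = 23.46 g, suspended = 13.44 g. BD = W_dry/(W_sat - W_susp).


BD = 21.7 / (23.46 - 13.44) = 21.7 / 10.02 = 2.166 g/cm^3

2.166


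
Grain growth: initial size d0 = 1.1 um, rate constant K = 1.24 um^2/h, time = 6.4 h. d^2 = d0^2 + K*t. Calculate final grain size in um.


d^2 = 1.1^2 + 1.24*6.4 = 9.146
d = sqrt(9.146) = 3.02 um

3.02


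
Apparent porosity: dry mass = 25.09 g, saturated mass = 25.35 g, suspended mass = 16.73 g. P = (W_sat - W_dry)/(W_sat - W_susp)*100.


P = (25.35 - 25.09) / (25.35 - 16.73) * 100 = 0.26 / 8.62 * 100 = 3.0%

3.0


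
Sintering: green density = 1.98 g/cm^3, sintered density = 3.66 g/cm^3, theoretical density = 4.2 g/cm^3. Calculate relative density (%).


Relative = 3.66 / 4.2 * 100 = 87.1%

87.1


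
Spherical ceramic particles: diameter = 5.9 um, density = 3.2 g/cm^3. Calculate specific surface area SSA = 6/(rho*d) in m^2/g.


SSA = 6 / (3.2 * 5.9) = 0.318 m^2/g

0.318


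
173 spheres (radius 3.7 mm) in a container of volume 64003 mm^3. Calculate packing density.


V_sphere = 4/3*pi*3.7^3 = 212.1748 mm^3
Total V = 173*212.1748 = 36706.2404 mm^3
PD = 36706.2404 / 64003 = 0.574

0.574


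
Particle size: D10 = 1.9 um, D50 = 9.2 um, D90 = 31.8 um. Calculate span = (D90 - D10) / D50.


Span = (31.8 - 1.9) / 9.2 = 29.9 / 9.2 = 3.25

3.25


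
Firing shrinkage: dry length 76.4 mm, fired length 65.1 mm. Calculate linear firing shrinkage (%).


FS = (76.4 - 65.1) / 76.4 * 100 = 14.79%

14.79


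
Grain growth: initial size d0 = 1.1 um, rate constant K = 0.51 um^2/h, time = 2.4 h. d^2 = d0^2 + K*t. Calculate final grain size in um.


d^2 = 1.1^2 + 0.51*2.4 = 2.434
d = sqrt(2.434) = 1.56 um

1.56


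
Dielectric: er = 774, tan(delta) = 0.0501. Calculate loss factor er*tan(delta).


Loss = 774 * 0.0501 = 38.777

38.777


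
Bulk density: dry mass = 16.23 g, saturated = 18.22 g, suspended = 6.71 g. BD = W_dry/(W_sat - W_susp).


BD = 16.23 / (18.22 - 6.71) = 16.23 / 11.51 = 1.41 g/cm^3

1.41


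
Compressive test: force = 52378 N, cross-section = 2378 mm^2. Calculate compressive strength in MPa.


CS = 52378 / 2378 = 22.0 MPa

22.0


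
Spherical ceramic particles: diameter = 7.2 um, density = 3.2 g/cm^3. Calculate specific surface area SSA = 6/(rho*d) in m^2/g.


SSA = 6 / (3.2 * 7.2) = 0.26 m^2/g

0.26


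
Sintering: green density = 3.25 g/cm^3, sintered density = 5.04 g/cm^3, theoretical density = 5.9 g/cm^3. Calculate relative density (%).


Relative = 5.04 / 5.9 * 100 = 85.4%

85.4


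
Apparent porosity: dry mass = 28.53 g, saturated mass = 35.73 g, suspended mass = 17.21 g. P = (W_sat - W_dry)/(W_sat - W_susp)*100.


P = (35.73 - 28.53) / (35.73 - 17.21) * 100 = 7.2 / 18.52 * 100 = 38.9%

38.9


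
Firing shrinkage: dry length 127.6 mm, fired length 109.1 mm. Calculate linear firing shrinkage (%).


FS = (127.6 - 109.1) / 127.6 * 100 = 14.5%

14.5


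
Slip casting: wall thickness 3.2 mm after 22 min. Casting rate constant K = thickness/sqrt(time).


K = 3.2 / sqrt(22) = 3.2 / 4.6904 = 0.682 mm/min^0.5

0.682


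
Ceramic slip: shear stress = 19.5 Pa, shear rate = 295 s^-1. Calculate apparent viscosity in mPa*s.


eta = tau/gamma * 1000 = 19.5/295 * 1000 = 66.1 mPa*s

66.1


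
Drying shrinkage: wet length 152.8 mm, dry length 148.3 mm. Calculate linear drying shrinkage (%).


DS = (152.8 - 148.3) / 152.8 * 100 = 2.95%

2.95


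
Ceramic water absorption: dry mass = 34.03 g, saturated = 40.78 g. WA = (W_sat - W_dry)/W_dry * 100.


WA = (40.78 - 34.03) / 34.03 * 100 = 19.84%

19.84


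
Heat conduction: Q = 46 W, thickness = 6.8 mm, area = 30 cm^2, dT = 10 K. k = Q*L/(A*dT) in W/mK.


k = 46*6.8/1000/(30/10000*10) = 10.43 W/mK

10.43


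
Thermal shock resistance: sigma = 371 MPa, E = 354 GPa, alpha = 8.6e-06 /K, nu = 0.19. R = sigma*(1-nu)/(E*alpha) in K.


R = 371*(1-0.19)/(354*1000*8.6e-06) = 99 K

99


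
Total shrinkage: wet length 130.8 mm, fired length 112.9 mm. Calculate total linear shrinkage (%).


TS = (130.8 - 112.9) / 130.8 * 100 = 13.69%

13.69


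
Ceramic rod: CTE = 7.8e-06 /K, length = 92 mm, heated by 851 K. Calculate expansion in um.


dL = 7.8e-06 * 92 * 851 * 1000 = 610.678 um

610.678


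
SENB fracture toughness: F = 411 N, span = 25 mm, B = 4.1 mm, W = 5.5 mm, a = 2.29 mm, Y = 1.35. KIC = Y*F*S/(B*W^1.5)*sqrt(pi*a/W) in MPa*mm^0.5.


KIC = 1.35*411*25/(4.1*5.5^1.5)*sqrt(pi*2.29/5.5) = 299.98

299.98


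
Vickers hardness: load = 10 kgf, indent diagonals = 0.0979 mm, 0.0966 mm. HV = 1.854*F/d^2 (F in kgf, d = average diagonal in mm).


d_avg = (0.0979+0.0966)/2 = 0.09725 mm
HV = 1.854*10/0.09725^2 = 1960

1960


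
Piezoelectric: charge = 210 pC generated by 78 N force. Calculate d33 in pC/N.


d33 = 210 / 78 = 2.7 pC/N

2.7


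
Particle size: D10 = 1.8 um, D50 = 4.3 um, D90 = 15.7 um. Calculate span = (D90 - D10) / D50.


Span = (15.7 - 1.8) / 4.3 = 13.9 / 4.3 = 3.233

3.233


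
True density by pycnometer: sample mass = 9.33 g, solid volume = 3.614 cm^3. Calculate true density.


TD = 9.33 / 3.614 = 2.582 g/cm^3

2.582


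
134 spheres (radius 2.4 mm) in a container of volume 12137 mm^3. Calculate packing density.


V_sphere = 4/3*pi*2.4^3 = 57.9058 mm^3
Total V = 134*57.9058 = 7759.3772 mm^3
PD = 7759.3772 / 12137 = 0.639

0.639


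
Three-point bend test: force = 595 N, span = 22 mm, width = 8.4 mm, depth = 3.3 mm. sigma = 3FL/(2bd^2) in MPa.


sigma = 3*595*22/(2*8.4*3.3^2) = 214.6 MPa

214.6


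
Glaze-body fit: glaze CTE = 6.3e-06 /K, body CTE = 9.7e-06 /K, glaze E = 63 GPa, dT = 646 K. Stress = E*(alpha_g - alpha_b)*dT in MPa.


Stress = 63*1000*(6.3e-06 - 9.7e-06)*646 = -138.4 MPa

-138.4


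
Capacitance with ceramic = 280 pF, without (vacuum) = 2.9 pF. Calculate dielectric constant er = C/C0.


er = 280 / 2.9 = 96.55

96.55


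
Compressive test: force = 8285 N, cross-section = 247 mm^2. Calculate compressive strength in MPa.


CS = 8285 / 247 = 33.5 MPa

33.5


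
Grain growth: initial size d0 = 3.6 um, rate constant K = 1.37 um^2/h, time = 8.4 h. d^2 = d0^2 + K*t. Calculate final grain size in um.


d^2 = 3.6^2 + 1.37*8.4 = 24.468
d = sqrt(24.468) = 4.95 um

4.95


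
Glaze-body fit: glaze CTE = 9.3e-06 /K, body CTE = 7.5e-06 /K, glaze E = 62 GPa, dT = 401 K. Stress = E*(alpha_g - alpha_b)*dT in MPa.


Stress = 62*1000*(9.3e-06 - 7.5e-06)*401 = 44.8 MPa

44.8


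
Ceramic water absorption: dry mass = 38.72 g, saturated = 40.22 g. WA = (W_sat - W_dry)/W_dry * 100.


WA = (40.22 - 38.72) / 38.72 * 100 = 3.87%

3.87


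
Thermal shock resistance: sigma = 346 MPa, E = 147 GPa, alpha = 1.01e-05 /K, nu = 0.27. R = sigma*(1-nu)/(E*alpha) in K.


R = 346*(1-0.27)/(147*1000*1.01e-05) = 170 K

170


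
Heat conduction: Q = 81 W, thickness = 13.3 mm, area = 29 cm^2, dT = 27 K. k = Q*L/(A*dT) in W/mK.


k = 81*13.3/1000/(29/10000*27) = 13.76 W/mK

13.76


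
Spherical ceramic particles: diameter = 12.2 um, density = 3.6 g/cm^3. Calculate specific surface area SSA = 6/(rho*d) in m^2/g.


SSA = 6 / (3.6 * 12.2) = 0.137 m^2/g

0.137


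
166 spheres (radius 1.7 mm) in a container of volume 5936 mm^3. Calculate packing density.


V_sphere = 4/3*pi*1.7^3 = 20.5795 mm^3
Total V = 166*20.5795 = 3416.197 mm^3
PD = 3416.197 / 5936 = 0.576

0.576


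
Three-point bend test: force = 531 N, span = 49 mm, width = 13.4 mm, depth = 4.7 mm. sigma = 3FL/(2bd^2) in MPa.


sigma = 3*531*49/(2*13.4*4.7^2) = 131.9 MPa

131.9


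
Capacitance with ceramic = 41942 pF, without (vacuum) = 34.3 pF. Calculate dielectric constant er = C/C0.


er = 41942 / 34.3 = 1222.8

1222.8


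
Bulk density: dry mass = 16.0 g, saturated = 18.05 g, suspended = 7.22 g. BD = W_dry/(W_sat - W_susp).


BD = 16.0 / (18.05 - 7.22) = 16.0 / 10.83 = 1.477 g/cm^3

1.477


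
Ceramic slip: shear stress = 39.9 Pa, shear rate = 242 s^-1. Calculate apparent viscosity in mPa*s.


eta = tau/gamma * 1000 = 39.9/242 * 1000 = 164.9 mPa*s

164.9


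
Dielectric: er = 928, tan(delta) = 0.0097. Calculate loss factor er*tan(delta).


Loss = 928 * 0.0097 = 9.002

9.002


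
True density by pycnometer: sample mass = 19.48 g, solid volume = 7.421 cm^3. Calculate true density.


TD = 19.48 / 7.421 = 2.625 g/cm^3

2.625


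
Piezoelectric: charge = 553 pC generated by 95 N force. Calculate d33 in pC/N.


d33 = 553 / 95 = 5.8 pC/N

5.8


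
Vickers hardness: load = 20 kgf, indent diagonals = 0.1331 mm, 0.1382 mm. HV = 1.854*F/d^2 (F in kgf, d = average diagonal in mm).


d_avg = (0.1331+0.1382)/2 = 0.13565 mm
HV = 1.854*20/0.13565^2 = 2015

2015


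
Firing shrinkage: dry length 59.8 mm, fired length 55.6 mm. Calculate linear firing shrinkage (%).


FS = (59.8 - 55.6) / 59.8 * 100 = 7.02%

7.02


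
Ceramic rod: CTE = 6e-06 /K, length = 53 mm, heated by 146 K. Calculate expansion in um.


dL = 6e-06 * 53 * 146 * 1000 = 46.428 um

46.428


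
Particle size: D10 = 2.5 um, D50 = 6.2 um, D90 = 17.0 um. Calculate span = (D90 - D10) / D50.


Span = (17.0 - 2.5) / 6.2 = 14.5 / 6.2 = 2.339

2.339


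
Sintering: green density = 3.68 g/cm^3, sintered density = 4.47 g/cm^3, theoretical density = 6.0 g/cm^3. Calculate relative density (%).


Relative = 4.47 / 6.0 * 100 = 74.5%

74.5


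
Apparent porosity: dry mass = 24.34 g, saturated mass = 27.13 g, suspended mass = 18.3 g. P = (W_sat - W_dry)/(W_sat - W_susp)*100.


P = (27.13 - 24.34) / (27.13 - 18.3) * 100 = 2.79 / 8.83 * 100 = 31.6%

31.6


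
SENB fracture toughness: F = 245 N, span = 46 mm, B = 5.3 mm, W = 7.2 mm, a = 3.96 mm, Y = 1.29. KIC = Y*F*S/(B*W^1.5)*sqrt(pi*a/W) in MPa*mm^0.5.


KIC = 1.29*245*46/(5.3*7.2^1.5)*sqrt(pi*3.96/7.2) = 186.64

186.64


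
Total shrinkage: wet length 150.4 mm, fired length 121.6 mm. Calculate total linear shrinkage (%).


TS = (150.4 - 121.6) / 150.4 * 100 = 19.15%

19.15


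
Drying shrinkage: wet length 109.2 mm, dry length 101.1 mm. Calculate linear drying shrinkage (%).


DS = (109.2 - 101.1) / 109.2 * 100 = 7.42%

7.42


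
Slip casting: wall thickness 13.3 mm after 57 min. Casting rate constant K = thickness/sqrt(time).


K = 13.3 / sqrt(57) = 13.3 / 7.5498 = 1.762 mm/min^0.5

1.762


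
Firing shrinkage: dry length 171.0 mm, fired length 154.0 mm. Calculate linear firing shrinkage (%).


FS = (171.0 - 154.0) / 171.0 * 100 = 9.94%

9.94


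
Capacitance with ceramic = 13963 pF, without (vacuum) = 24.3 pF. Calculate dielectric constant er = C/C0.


er = 13963 / 24.3 = 574.61

574.61


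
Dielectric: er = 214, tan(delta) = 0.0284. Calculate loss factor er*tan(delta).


Loss = 214 * 0.0284 = 6.078

6.078


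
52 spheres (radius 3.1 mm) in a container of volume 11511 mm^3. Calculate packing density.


V_sphere = 4/3*pi*3.1^3 = 124.7882 mm^3
Total V = 52*124.7882 = 6488.9864 mm^3
PD = 6488.9864 / 11511 = 0.564

0.564


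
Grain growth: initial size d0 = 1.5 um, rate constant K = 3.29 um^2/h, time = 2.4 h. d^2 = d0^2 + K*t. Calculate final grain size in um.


d^2 = 1.5^2 + 3.29*2.4 = 10.146
d = sqrt(10.146) = 3.19 um

3.19


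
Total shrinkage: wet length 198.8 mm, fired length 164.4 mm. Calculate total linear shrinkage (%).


TS = (198.8 - 164.4) / 198.8 * 100 = 17.3%

17.3


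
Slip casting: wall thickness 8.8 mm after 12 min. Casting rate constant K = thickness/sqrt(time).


K = 8.8 / sqrt(12) = 8.8 / 3.4641 = 2.54 mm/min^0.5

2.54


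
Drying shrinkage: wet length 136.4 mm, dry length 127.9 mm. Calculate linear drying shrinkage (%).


DS = (136.4 - 127.9) / 136.4 * 100 = 6.23%

6.23


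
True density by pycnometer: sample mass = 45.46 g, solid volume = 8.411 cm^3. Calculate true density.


TD = 45.46 / 8.411 = 5.405 g/cm^3

5.405


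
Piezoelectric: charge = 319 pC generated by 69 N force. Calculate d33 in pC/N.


d33 = 319 / 69 = 4.6 pC/N

4.6


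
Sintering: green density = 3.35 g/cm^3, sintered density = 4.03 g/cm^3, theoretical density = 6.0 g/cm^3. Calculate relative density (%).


Relative = 4.03 / 6.0 * 100 = 67.2%

67.2


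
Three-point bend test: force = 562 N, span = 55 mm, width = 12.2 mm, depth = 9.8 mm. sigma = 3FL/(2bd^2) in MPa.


sigma = 3*562*55/(2*12.2*9.8^2) = 39.6 MPa

39.6


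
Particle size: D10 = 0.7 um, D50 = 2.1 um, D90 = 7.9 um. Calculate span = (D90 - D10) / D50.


Span = (7.9 - 0.7) / 2.1 = 7.2 / 2.1 = 3.429

3.429


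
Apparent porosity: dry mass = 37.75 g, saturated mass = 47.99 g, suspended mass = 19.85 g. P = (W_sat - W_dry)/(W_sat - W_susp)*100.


P = (47.99 - 37.75) / (47.99 - 19.85) * 100 = 10.24 / 28.14 * 100 = 36.4%

36.4


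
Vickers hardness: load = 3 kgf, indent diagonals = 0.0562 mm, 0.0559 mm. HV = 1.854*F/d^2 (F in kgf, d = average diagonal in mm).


d_avg = (0.0562+0.0559)/2 = 0.05605 mm
HV = 1.854*3/0.05605^2 = 1770

1770


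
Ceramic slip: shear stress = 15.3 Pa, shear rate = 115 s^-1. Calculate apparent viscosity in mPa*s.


eta = tau/gamma * 1000 = 15.3/115 * 1000 = 133.0 mPa*s

133.0


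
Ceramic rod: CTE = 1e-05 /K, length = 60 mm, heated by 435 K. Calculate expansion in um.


dL = 1e-05 * 60 * 435 * 1000 = 261.0 um

261.0


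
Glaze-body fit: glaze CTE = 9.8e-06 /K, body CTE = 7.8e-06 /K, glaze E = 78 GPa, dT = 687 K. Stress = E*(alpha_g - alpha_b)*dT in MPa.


Stress = 78*1000*(9.8e-06 - 7.8e-06)*687 = 107.2 MPa

107.2


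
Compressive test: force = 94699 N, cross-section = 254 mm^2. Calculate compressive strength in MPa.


CS = 94699 / 254 = 372.8 MPa

372.8


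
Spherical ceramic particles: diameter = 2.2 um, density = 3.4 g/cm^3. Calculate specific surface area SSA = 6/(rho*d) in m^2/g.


SSA = 6 / (3.4 * 2.2) = 0.802 m^2/g

0.802


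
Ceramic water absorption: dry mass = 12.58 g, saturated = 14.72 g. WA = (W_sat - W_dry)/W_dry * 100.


WA = (14.72 - 12.58) / 12.58 * 100 = 17.01%

17.01


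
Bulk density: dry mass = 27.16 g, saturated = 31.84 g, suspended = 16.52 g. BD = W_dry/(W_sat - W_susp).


BD = 27.16 / (31.84 - 16.52) = 27.16 / 15.32 = 1.773 g/cm^3

1.773


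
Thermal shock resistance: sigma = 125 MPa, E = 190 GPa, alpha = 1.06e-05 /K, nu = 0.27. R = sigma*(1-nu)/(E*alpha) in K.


R = 125*(1-0.27)/(190*1000*1.06e-05) = 45 K

45


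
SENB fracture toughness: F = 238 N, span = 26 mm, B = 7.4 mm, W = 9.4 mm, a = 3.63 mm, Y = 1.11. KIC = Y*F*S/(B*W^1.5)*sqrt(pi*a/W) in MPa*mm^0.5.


KIC = 1.11*238*26/(7.4*9.4^1.5)*sqrt(pi*3.63/9.4) = 35.47

35.47


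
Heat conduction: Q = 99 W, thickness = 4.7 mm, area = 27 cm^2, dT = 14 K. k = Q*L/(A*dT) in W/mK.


k = 99*4.7/1000/(27/10000*14) = 12.31 W/mK

12.31


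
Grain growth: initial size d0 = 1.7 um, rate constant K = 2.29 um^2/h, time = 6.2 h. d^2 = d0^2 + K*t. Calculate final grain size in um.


d^2 = 1.7^2 + 2.29*6.2 = 17.088
d = sqrt(17.088) = 4.13 um

4.13


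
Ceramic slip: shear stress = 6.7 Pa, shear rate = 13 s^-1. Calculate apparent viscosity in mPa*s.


eta = tau/gamma * 1000 = 6.7/13 * 1000 = 515.4 mPa*s

515.4


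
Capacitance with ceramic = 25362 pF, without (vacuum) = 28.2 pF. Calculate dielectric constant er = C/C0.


er = 25362 / 28.2 = 899.36

899.36


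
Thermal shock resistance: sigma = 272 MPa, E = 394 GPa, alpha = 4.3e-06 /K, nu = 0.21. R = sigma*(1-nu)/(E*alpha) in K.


R = 272*(1-0.21)/(394*1000*4.3e-06) = 127 K

127


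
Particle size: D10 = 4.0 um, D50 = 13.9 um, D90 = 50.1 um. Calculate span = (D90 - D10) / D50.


Span = (50.1 - 4.0) / 13.9 = 46.1 / 13.9 = 3.317

3.317


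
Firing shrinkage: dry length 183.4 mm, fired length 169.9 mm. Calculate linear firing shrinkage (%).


FS = (183.4 - 169.9) / 183.4 * 100 = 7.36%

7.36


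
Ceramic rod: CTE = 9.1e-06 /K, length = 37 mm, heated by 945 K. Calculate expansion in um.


dL = 9.1e-06 * 37 * 945 * 1000 = 318.182 um

318.182


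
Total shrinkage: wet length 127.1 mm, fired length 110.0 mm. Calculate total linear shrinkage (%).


TS = (127.1 - 110.0) / 127.1 * 100 = 13.45%

13.45


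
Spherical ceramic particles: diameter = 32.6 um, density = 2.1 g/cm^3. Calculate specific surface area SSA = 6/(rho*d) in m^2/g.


SSA = 6 / (2.1 * 32.6) = 0.088 m^2/g

0.088


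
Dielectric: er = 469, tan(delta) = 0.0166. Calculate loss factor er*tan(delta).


Loss = 469 * 0.0166 = 7.785

7.785


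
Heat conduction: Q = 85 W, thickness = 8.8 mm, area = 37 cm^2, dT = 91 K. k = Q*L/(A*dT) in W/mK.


k = 85*8.8/1000/(37/10000*91) = 2.22 W/mK

2.22


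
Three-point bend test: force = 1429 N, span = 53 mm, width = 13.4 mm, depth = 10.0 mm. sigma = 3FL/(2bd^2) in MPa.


sigma = 3*1429*53/(2*13.4*10.0^2) = 84.8 MPa

84.8


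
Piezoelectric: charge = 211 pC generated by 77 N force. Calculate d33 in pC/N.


d33 = 211 / 77 = 2.7 pC/N

2.7


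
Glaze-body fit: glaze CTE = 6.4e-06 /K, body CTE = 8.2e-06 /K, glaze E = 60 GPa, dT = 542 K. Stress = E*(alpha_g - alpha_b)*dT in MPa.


Stress = 60*1000*(6.4e-06 - 8.2e-06)*542 = -58.5 MPa

-58.5


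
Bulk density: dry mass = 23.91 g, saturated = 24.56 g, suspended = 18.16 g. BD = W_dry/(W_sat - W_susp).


BD = 23.91 / (24.56 - 18.16) = 23.91 / 6.4 = 3.736 g/cm^3

3.736


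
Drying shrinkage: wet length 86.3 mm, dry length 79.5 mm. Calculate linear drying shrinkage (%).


DS = (86.3 - 79.5) / 86.3 * 100 = 7.88%

7.88


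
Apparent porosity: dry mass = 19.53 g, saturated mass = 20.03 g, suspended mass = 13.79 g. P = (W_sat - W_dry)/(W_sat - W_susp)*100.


P = (20.03 - 19.53) / (20.03 - 13.79) * 100 = 0.5 / 6.24 * 100 = 8.0%

8.0


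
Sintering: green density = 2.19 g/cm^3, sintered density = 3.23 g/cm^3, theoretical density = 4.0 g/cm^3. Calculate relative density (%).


Relative = 3.23 / 4.0 * 100 = 80.8%

80.8


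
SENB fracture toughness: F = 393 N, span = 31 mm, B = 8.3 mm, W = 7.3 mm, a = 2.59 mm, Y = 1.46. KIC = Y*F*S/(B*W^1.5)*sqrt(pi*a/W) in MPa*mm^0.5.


KIC = 1.46*393*31/(8.3*7.3^1.5)*sqrt(pi*2.59/7.3) = 114.71

114.71


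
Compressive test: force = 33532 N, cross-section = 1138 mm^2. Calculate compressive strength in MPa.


CS = 33532 / 1138 = 29.5 MPa

29.5


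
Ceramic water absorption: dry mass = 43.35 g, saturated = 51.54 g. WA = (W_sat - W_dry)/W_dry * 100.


WA = (51.54 - 43.35) / 43.35 * 100 = 18.89%

18.89


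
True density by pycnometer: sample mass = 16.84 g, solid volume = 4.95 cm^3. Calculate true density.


TD = 16.84 / 4.95 = 3.402 g/cm^3

3.402


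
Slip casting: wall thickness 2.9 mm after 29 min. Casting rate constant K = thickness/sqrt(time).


K = 2.9 / sqrt(29) = 2.9 / 5.3852 = 0.539 mm/min^0.5

0.539


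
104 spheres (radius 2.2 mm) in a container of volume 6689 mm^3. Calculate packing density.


V_sphere = 4/3*pi*2.2^3 = 44.6022 mm^3
Total V = 104*44.6022 = 4638.6288 mm^3
PD = 4638.6288 / 6689 = 0.693

0.693


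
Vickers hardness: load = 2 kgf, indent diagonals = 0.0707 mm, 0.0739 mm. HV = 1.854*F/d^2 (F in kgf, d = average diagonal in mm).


d_avg = (0.0707+0.0739)/2 = 0.0723 mm
HV = 1.854*2/0.0723^2 = 709

709


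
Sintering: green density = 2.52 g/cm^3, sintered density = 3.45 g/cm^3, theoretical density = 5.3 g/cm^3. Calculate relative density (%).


Relative = 3.45 / 5.3 * 100 = 65.1%

65.1


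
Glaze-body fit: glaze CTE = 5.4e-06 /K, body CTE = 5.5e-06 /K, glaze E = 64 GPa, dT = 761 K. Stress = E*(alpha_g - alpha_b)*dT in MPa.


Stress = 64*1000*(5.4e-06 - 5.5e-06)*761 = -4.9 MPa

-4.9


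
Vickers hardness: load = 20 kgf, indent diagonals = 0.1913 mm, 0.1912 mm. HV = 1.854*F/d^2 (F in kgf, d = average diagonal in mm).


d_avg = (0.1913+0.1912)/2 = 0.19125 mm
HV = 1.854*20/0.19125^2 = 1014

1014


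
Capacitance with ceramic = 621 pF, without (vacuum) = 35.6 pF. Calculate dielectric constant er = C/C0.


er = 621 / 35.6 = 17.44

17.44


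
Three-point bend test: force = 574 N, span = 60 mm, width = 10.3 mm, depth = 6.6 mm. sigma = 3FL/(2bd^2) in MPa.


sigma = 3*574*60/(2*10.3*6.6^2) = 115.1 MPa

115.1


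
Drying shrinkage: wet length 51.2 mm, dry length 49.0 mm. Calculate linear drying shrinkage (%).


DS = (51.2 - 49.0) / 51.2 * 100 = 4.3%

4.3


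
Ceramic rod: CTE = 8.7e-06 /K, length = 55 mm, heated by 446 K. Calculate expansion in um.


dL = 8.7e-06 * 55 * 446 * 1000 = 213.411 um

213.411


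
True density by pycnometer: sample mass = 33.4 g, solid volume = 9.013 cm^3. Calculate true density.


TD = 33.4 / 9.013 = 3.706 g/cm^3

3.706


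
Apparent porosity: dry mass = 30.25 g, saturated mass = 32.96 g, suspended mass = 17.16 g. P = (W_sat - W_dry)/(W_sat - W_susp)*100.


P = (32.96 - 30.25) / (32.96 - 17.16) * 100 = 2.71 / 15.8 * 100 = 17.2%

17.2


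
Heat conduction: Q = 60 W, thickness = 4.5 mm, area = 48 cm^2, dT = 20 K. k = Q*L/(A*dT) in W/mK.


k = 60*4.5/1000/(48/10000*20) = 2.81 W/mK

2.81


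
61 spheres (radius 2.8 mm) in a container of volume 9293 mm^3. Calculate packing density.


V_sphere = 4/3*pi*2.8^3 = 91.9523 mm^3
Total V = 61*91.9523 = 5609.0903 mm^3
PD = 5609.0903 / 9293 = 0.604

0.604


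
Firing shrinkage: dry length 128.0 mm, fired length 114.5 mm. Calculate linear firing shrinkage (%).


FS = (128.0 - 114.5) / 128.0 * 100 = 10.55%

10.55


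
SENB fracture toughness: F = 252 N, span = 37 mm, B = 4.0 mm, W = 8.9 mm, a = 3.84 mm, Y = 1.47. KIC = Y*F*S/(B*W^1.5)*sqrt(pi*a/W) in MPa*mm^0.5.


KIC = 1.47*252*37/(4.0*8.9^1.5)*sqrt(pi*3.84/8.9) = 150.25

150.25


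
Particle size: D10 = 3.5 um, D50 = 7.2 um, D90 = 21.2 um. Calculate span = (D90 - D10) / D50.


Span = (21.2 - 3.5) / 7.2 = 17.7 / 7.2 = 2.458

2.458


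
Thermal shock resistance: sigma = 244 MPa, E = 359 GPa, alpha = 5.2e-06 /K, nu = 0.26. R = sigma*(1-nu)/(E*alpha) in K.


R = 244*(1-0.26)/(359*1000*5.2e-06) = 97 K

97


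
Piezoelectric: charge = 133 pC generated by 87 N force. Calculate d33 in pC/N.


d33 = 133 / 87 = 1.5 pC/N

1.5


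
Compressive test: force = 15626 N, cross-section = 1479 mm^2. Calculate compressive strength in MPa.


CS = 15626 / 1479 = 10.6 MPa

10.6


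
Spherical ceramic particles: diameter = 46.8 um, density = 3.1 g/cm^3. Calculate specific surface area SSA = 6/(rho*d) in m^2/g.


SSA = 6 / (3.1 * 46.8) = 0.041 m^2/g

0.041


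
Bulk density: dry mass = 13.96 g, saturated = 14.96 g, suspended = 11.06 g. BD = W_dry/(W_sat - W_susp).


BD = 13.96 / (14.96 - 11.06) = 13.96 / 3.9 = 3.579 g/cm^3

3.579


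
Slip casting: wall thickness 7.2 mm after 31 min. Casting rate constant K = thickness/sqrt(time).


K = 7.2 / sqrt(31) = 7.2 / 5.5678 = 1.293 mm/min^0.5

1.293


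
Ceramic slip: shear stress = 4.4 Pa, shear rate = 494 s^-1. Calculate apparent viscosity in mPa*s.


eta = tau/gamma * 1000 = 4.4/494 * 1000 = 8.9 mPa*s

8.9


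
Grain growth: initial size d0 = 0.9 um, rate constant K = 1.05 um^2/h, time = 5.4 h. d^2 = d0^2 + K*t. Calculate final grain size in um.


d^2 = 0.9^2 + 1.05*5.4 = 6.48
d = sqrt(6.48) = 2.55 um

2.55


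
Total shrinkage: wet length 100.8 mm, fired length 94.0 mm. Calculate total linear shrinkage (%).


TS = (100.8 - 94.0) / 100.8 * 100 = 6.75%

6.75


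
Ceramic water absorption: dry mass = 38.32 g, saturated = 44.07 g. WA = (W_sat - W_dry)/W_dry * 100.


WA = (44.07 - 38.32) / 38.32 * 100 = 15.01%

15.01


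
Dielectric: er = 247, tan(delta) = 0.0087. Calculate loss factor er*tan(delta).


Loss = 247 * 0.0087 = 2.149

2.149


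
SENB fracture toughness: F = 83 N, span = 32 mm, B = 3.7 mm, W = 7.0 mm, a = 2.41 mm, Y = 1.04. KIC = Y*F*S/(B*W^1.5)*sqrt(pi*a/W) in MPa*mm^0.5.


KIC = 1.04*83*32/(3.7*7.0^1.5)*sqrt(pi*2.41/7.0) = 41.92

41.92


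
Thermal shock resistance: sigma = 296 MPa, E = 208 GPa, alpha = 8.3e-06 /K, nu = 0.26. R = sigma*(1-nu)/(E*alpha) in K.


R = 296*(1-0.26)/(208*1000*8.3e-06) = 127 K

127


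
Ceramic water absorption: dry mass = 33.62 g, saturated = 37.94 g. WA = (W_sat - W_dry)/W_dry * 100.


WA = (37.94 - 33.62) / 33.62 * 100 = 12.85%

12.85


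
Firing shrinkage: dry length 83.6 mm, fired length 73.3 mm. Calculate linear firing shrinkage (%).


FS = (83.6 - 73.3) / 83.6 * 100 = 12.32%

12.32


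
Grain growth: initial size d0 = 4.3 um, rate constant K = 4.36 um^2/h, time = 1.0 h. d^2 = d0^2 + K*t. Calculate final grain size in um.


d^2 = 4.3^2 + 4.36*1.0 = 22.85
d = sqrt(22.85) = 4.78 um

4.78


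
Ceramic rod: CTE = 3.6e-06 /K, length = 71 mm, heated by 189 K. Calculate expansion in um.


dL = 3.6e-06 * 71 * 189 * 1000 = 48.308 um

48.308


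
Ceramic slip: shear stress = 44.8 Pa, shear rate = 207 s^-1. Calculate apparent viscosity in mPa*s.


eta = tau/gamma * 1000 = 44.8/207 * 1000 = 216.4 mPa*s

216.4


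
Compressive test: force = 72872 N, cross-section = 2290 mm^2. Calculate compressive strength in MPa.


CS = 72872 / 2290 = 31.8 MPa

31.8


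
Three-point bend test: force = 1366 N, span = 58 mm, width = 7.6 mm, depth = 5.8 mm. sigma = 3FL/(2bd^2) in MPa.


sigma = 3*1366*58/(2*7.6*5.8^2) = 464.8 MPa

464.8


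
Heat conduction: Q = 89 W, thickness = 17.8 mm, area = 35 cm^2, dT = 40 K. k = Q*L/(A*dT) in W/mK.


k = 89*17.8/1000/(35/10000*40) = 11.32 W/mK

11.32


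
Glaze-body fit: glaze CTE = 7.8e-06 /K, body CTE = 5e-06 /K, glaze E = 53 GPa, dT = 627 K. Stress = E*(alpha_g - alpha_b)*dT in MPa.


Stress = 53*1000*(7.8e-06 - 5e-06)*627 = 93.0 MPa

93.0


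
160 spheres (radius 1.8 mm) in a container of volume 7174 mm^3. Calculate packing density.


V_sphere = 4/3*pi*1.8^3 = 24.429 mm^3
Total V = 160*24.429 = 3908.64 mm^3
PD = 3908.64 / 7174 = 0.545

0.545


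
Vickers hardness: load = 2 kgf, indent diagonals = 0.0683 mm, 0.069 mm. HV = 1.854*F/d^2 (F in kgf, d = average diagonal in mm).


d_avg = (0.0683+0.069)/2 = 0.06865 mm
HV = 1.854*2/0.06865^2 = 787

787


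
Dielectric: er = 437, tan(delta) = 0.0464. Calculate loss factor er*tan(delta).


Loss = 437 * 0.0464 = 20.277

20.277


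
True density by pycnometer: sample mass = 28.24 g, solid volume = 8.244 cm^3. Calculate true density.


TD = 28.24 / 8.244 = 3.426 g/cm^3

3.426


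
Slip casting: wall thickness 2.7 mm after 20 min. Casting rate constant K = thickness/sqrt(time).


K = 2.7 / sqrt(20) = 2.7 / 4.4721 = 0.604 mm/min^0.5

0.604


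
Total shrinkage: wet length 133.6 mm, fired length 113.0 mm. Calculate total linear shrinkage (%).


TS = (133.6 - 113.0) / 133.6 * 100 = 15.42%

15.42


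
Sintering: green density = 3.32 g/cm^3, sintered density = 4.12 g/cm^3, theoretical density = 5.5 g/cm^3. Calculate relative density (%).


Relative = 4.12 / 5.5 * 100 = 74.9%

74.9


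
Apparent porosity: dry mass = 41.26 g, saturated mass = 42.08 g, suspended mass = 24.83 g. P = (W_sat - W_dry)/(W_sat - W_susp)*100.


P = (42.08 - 41.26) / (42.08 - 24.83) * 100 = 0.82 / 17.25 * 100 = 4.8%

4.8


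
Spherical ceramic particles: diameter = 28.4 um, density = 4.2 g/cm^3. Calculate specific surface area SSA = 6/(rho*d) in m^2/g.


SSA = 6 / (4.2 * 28.4) = 0.05 m^2/g

0.05


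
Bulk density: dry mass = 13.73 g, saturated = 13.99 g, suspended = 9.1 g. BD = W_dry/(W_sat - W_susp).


BD = 13.73 / (13.99 - 9.1) = 13.73 / 4.89 = 2.808 g/cm^3

2.808


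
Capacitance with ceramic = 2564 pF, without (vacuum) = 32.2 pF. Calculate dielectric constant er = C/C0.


er = 2564 / 32.2 = 79.63

79.63


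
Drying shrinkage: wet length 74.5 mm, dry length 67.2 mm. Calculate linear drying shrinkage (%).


DS = (74.5 - 67.2) / 74.5 * 100 = 9.8%

9.8


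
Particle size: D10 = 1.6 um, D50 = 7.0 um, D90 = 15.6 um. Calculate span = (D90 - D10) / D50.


Span = (15.6 - 1.6) / 7.0 = 14.0 / 7.0 = 2.0

2.0


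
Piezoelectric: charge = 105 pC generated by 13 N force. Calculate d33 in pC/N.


d33 = 105 / 13 = 8.1 pC/N

8.1


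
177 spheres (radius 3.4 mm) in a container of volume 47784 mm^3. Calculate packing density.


V_sphere = 4/3*pi*3.4^3 = 164.6362 mm^3
Total V = 177*164.6362 = 29140.6074 mm^3
PD = 29140.6074 / 47784 = 0.61

0.61


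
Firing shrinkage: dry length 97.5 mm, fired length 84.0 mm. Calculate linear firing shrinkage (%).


FS = (97.5 - 84.0) / 97.5 * 100 = 13.85%

13.85


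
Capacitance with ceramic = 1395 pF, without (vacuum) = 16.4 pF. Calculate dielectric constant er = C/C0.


er = 1395 / 16.4 = 85.06

85.06


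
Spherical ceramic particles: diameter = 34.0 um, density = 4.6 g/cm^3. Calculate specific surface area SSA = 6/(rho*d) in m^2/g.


SSA = 6 / (4.6 * 34.0) = 0.038 m^2/g

0.038


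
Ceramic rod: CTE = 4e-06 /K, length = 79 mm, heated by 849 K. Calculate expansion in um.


dL = 4e-06 * 79 * 849 * 1000 = 268.284 um

268.284


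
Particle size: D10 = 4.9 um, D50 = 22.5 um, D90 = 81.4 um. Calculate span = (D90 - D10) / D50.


Span = (81.4 - 4.9) / 22.5 = 76.5 / 22.5 = 3.4

3.4


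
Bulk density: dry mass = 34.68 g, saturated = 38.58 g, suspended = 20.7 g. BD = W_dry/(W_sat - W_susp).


BD = 34.68 / (38.58 - 20.7) = 34.68 / 17.88 = 1.94 g/cm^3

1.94


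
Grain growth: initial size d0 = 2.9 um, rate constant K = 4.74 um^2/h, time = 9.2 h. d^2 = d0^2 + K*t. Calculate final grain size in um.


d^2 = 2.9^2 + 4.74*9.2 = 52.018
d = sqrt(52.018) = 7.21 um

7.21


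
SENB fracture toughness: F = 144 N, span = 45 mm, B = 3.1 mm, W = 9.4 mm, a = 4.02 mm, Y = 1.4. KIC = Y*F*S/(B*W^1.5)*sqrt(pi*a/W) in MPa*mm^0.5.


KIC = 1.4*144*45/(3.1*9.4^1.5)*sqrt(pi*4.02/9.4) = 117.7

117.7


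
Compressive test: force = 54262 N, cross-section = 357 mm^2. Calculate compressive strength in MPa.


CS = 54262 / 357 = 152.0 MPa

152.0


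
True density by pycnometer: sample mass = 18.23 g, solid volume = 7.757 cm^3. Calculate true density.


TD = 18.23 / 7.757 = 2.35 g/cm^3

2.35


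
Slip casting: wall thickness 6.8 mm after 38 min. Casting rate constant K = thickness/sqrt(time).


K = 6.8 / sqrt(38) = 6.8 / 6.1644 = 1.103 mm/min^0.5

1.103


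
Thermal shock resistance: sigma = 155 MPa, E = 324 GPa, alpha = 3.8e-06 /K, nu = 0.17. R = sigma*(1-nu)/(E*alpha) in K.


R = 155*(1-0.17)/(324*1000*3.8e-06) = 104 K

104


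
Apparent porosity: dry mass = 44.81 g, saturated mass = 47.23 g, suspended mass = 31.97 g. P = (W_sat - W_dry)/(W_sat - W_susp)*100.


P = (47.23 - 44.81) / (47.23 - 31.97) * 100 = 2.42 / 15.26 * 100 = 15.9%

15.9


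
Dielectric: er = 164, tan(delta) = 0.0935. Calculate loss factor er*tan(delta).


Loss = 164 * 0.0935 = 15.334

15.334


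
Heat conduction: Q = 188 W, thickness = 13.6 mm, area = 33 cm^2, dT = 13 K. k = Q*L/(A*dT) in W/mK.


k = 188*13.6/1000/(33/10000*13) = 59.6 W/mK

59.6


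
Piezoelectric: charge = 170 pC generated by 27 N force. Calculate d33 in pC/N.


d33 = 170 / 27 = 6.3 pC/N

6.3


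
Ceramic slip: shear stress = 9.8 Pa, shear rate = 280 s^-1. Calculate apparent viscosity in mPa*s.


eta = tau/gamma * 1000 = 9.8/280 * 1000 = 35.0 mPa*s

35.0


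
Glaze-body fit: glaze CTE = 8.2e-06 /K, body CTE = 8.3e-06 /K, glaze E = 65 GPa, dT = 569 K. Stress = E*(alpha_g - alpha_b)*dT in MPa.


Stress = 65*1000*(8.2e-06 - 8.3e-06)*569 = -3.7 MPa

-3.7


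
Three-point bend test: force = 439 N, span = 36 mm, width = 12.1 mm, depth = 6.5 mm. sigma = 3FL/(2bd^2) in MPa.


sigma = 3*439*36/(2*12.1*6.5^2) = 46.4 MPa

46.4


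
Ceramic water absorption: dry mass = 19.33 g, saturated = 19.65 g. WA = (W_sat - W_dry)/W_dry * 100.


WA = (19.65 - 19.33) / 19.33 * 100 = 1.66%

1.66


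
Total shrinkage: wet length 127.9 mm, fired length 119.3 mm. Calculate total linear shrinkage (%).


TS = (127.9 - 119.3) / 127.9 * 100 = 6.72%

6.72


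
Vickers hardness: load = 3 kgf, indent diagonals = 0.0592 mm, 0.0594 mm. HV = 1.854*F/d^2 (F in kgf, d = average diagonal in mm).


d_avg = (0.0592+0.0594)/2 = 0.0593 mm
HV = 1.854*3/0.0593^2 = 1582

1582


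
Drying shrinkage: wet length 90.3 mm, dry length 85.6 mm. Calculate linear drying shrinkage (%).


DS = (90.3 - 85.6) / 90.3 * 100 = 5.2%

5.2


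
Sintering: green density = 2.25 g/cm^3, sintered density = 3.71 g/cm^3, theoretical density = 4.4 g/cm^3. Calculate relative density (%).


Relative = 3.71 / 4.4 * 100 = 84.3%

84.3


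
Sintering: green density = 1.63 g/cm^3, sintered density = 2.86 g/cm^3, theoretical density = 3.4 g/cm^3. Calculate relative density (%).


Relative = 2.86 / 3.4 * 100 = 84.1%

84.1


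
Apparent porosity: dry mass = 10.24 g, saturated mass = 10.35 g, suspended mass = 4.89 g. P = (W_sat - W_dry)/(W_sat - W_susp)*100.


P = (10.35 - 10.24) / (10.35 - 4.89) * 100 = 0.11 / 5.46 * 100 = 2.0%

2.0


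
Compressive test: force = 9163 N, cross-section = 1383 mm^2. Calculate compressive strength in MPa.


CS = 9163 / 1383 = 6.6 MPa

6.6


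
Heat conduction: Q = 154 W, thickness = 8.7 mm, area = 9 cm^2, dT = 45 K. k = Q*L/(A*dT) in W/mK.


k = 154*8.7/1000/(9/10000*45) = 33.08 W/mK

33.08


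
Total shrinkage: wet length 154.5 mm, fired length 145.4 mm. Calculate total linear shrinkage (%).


TS = (154.5 - 145.4) / 154.5 * 100 = 5.89%

5.89


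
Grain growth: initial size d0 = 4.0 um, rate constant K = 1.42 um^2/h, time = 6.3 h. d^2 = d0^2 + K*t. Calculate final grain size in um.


d^2 = 4.0^2 + 1.42*6.3 = 24.946
d = sqrt(24.946) = 4.99 um

4.99


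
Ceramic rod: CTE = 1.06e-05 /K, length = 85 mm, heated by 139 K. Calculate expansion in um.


dL = 1.06e-05 * 85 * 139 * 1000 = 125.239 um

125.239


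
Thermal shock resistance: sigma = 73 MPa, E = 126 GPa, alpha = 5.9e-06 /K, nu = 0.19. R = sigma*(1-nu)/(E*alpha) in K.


R = 73*(1-0.19)/(126*1000*5.9e-06) = 80 K

80


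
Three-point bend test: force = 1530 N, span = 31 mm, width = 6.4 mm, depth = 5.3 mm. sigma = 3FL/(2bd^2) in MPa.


sigma = 3*1530*31/(2*6.4*5.3^2) = 395.7 MPa

395.7


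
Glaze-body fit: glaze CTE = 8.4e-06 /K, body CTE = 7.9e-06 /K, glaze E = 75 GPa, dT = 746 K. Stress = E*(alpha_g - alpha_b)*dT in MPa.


Stress = 75*1000*(8.4e-06 - 7.9e-06)*746 = 28.0 MPa

28.0


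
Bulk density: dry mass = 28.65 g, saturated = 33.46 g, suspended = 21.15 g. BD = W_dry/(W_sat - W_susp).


BD = 28.65 / (33.46 - 21.15) = 28.65 / 12.31 = 2.327 g/cm^3

2.327


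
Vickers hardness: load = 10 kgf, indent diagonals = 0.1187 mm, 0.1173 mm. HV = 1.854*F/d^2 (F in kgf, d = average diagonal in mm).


d_avg = (0.1187+0.1173)/2 = 0.118 mm
HV = 1.854*10/0.118^2 = 1332

1332


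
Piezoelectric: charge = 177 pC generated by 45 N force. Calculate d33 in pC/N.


d33 = 177 / 45 = 3.9 pC/N

3.9


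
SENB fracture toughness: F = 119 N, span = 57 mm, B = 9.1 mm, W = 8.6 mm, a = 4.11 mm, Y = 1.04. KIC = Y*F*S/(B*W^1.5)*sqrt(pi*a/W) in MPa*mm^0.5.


KIC = 1.04*119*57/(9.1*8.6^1.5)*sqrt(pi*4.11/8.6) = 37.66

37.66


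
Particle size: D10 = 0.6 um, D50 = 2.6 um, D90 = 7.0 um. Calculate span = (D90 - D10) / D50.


Span = (7.0 - 0.6) / 2.6 = 6.4 / 2.6 = 2.462

2.462


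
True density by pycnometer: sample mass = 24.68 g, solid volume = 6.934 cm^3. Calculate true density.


TD = 24.68 / 6.934 = 3.559 g/cm^3

3.559


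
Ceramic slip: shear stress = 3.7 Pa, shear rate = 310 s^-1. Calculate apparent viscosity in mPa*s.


eta = tau/gamma * 1000 = 3.7/310 * 1000 = 11.9 mPa*s

11.9


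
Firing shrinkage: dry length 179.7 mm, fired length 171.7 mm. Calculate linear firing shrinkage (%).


FS = (179.7 - 171.7) / 179.7 * 100 = 4.45%

4.45


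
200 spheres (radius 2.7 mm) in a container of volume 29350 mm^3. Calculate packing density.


V_sphere = 4/3*pi*2.7^3 = 82.448 mm^3
Total V = 200*82.448 = 16489.6 mm^3
PD = 16489.6 / 29350 = 0.562

0.562


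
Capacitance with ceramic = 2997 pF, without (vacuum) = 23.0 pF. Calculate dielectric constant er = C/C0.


er = 2997 / 23.0 = 130.3

130.3


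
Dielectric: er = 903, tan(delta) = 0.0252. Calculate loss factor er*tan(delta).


Loss = 903 * 0.0252 = 22.756

22.756


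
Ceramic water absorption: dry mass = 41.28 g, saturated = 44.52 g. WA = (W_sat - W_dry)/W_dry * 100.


WA = (44.52 - 41.28) / 41.28 * 100 = 7.85%

7.85


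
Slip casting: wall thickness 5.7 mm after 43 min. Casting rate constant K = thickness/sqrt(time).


K = 5.7 / sqrt(43) = 5.7 / 6.5574 = 0.869 mm/min^0.5

0.869
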